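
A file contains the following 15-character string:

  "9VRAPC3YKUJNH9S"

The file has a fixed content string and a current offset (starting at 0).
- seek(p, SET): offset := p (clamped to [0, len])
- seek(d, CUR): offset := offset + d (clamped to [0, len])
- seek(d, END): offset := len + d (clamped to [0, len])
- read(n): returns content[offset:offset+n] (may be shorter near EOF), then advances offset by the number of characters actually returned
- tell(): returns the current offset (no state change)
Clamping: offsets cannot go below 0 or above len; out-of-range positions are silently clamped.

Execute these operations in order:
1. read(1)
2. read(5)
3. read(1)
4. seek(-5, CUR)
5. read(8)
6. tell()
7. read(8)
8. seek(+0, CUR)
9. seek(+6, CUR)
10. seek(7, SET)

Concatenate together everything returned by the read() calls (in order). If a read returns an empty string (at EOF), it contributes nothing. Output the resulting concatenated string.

Answer: 9VRAPC3RAPC3YKUJNH9S

Derivation:
After 1 (read(1)): returned '9', offset=1
After 2 (read(5)): returned 'VRAPC', offset=6
After 3 (read(1)): returned '3', offset=7
After 4 (seek(-5, CUR)): offset=2
After 5 (read(8)): returned 'RAPC3YKU', offset=10
After 6 (tell()): offset=10
After 7 (read(8)): returned 'JNH9S', offset=15
After 8 (seek(+0, CUR)): offset=15
After 9 (seek(+6, CUR)): offset=15
After 10 (seek(7, SET)): offset=7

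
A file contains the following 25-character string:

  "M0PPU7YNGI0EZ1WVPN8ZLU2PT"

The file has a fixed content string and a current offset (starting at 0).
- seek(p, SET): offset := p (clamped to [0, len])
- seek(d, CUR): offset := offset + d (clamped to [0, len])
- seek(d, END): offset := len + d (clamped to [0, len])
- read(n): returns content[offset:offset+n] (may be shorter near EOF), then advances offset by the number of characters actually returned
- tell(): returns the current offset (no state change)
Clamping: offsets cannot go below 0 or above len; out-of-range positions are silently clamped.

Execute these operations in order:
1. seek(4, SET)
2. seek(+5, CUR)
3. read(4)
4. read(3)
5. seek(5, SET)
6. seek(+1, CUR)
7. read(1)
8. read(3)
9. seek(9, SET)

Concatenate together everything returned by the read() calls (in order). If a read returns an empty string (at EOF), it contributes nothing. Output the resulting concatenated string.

After 1 (seek(4, SET)): offset=4
After 2 (seek(+5, CUR)): offset=9
After 3 (read(4)): returned 'I0EZ', offset=13
After 4 (read(3)): returned '1WV', offset=16
After 5 (seek(5, SET)): offset=5
After 6 (seek(+1, CUR)): offset=6
After 7 (read(1)): returned 'Y', offset=7
After 8 (read(3)): returned 'NGI', offset=10
After 9 (seek(9, SET)): offset=9

Answer: I0EZ1WVYNGI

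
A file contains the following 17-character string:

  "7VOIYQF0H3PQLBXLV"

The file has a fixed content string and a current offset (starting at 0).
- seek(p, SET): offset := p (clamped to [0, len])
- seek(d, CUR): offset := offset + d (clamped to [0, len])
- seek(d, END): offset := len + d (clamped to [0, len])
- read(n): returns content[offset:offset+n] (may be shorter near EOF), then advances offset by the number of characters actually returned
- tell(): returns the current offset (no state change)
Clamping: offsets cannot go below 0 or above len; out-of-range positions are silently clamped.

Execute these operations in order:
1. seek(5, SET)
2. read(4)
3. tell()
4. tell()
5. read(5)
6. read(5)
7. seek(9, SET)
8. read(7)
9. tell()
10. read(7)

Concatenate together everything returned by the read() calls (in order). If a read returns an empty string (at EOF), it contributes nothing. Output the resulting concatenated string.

After 1 (seek(5, SET)): offset=5
After 2 (read(4)): returned 'QF0H', offset=9
After 3 (tell()): offset=9
After 4 (tell()): offset=9
After 5 (read(5)): returned '3PQLB', offset=14
After 6 (read(5)): returned 'XLV', offset=17
After 7 (seek(9, SET)): offset=9
After 8 (read(7)): returned '3PQLBXL', offset=16
After 9 (tell()): offset=16
After 10 (read(7)): returned 'V', offset=17

Answer: QF0H3PQLBXLV3PQLBXLV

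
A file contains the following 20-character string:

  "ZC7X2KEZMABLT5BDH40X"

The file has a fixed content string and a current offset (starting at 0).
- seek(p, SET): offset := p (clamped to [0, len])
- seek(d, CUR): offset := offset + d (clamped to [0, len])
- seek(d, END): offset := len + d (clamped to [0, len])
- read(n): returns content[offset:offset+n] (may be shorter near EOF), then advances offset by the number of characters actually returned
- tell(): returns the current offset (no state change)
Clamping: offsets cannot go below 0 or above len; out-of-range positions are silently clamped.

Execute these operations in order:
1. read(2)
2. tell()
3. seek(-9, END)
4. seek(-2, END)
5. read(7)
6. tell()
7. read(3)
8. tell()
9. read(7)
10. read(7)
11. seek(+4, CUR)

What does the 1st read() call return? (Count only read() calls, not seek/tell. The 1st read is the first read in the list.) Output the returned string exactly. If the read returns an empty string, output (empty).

After 1 (read(2)): returned 'ZC', offset=2
After 2 (tell()): offset=2
After 3 (seek(-9, END)): offset=11
After 4 (seek(-2, END)): offset=18
After 5 (read(7)): returned '0X', offset=20
After 6 (tell()): offset=20
After 7 (read(3)): returned '', offset=20
After 8 (tell()): offset=20
After 9 (read(7)): returned '', offset=20
After 10 (read(7)): returned '', offset=20
After 11 (seek(+4, CUR)): offset=20

Answer: ZC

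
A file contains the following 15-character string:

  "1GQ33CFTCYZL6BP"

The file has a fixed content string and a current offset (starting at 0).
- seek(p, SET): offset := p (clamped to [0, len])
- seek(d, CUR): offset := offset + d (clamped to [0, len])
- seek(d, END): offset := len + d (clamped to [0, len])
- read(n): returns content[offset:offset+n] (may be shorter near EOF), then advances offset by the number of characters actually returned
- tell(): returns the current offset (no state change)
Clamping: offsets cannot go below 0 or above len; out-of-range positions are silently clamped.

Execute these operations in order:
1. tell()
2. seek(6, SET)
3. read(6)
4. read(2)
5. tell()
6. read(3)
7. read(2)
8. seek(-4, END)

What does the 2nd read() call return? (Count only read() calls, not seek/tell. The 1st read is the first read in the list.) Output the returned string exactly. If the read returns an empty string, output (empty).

Answer: 6B

Derivation:
After 1 (tell()): offset=0
After 2 (seek(6, SET)): offset=6
After 3 (read(6)): returned 'FTCYZL', offset=12
After 4 (read(2)): returned '6B', offset=14
After 5 (tell()): offset=14
After 6 (read(3)): returned 'P', offset=15
After 7 (read(2)): returned '', offset=15
After 8 (seek(-4, END)): offset=11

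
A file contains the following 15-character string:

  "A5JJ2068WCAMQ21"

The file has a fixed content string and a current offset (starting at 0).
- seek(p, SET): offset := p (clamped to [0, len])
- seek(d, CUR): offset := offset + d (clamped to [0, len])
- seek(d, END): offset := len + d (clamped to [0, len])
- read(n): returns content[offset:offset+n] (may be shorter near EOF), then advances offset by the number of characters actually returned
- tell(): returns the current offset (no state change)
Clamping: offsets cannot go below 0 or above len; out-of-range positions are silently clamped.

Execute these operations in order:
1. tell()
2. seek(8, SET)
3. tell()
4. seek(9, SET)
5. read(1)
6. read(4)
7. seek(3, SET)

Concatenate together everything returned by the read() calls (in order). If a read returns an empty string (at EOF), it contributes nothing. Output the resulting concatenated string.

After 1 (tell()): offset=0
After 2 (seek(8, SET)): offset=8
After 3 (tell()): offset=8
After 4 (seek(9, SET)): offset=9
After 5 (read(1)): returned 'C', offset=10
After 6 (read(4)): returned 'AMQ2', offset=14
After 7 (seek(3, SET)): offset=3

Answer: CAMQ2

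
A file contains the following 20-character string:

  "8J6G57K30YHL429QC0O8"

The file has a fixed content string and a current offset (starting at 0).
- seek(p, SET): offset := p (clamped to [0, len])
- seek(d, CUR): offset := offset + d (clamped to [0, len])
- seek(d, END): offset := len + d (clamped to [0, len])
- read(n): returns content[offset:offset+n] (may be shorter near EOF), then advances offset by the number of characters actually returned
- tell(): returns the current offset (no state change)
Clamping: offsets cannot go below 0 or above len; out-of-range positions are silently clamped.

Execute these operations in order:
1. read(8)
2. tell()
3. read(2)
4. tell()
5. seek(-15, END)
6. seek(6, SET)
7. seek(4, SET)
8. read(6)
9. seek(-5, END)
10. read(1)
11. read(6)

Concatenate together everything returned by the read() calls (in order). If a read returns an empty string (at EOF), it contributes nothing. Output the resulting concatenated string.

Answer: 8J6G57K30Y57K30YQC0O8

Derivation:
After 1 (read(8)): returned '8J6G57K3', offset=8
After 2 (tell()): offset=8
After 3 (read(2)): returned '0Y', offset=10
After 4 (tell()): offset=10
After 5 (seek(-15, END)): offset=5
After 6 (seek(6, SET)): offset=6
After 7 (seek(4, SET)): offset=4
After 8 (read(6)): returned '57K30Y', offset=10
After 9 (seek(-5, END)): offset=15
After 10 (read(1)): returned 'Q', offset=16
After 11 (read(6)): returned 'C0O8', offset=20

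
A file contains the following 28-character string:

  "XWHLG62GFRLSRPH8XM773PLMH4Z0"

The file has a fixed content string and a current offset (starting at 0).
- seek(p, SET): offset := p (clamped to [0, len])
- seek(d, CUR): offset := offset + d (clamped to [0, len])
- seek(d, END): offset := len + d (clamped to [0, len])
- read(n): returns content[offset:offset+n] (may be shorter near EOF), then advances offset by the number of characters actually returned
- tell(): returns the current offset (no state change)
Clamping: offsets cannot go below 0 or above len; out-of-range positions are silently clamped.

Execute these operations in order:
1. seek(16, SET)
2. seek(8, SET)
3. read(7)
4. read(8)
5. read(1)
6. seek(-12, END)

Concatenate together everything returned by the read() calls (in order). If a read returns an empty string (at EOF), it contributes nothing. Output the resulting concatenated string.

Answer: FRLSRPH8XM773PLM

Derivation:
After 1 (seek(16, SET)): offset=16
After 2 (seek(8, SET)): offset=8
After 3 (read(7)): returned 'FRLSRPH', offset=15
After 4 (read(8)): returned '8XM773PL', offset=23
After 5 (read(1)): returned 'M', offset=24
After 6 (seek(-12, END)): offset=16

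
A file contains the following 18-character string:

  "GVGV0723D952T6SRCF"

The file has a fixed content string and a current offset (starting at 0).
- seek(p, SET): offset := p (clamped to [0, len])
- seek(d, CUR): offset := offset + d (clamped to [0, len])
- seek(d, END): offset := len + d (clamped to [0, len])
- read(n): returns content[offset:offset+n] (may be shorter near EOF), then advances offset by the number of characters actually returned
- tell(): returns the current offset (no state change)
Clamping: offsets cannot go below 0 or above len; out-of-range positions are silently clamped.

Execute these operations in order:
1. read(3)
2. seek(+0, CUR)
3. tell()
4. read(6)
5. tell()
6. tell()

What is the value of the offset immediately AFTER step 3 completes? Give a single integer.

Answer: 3

Derivation:
After 1 (read(3)): returned 'GVG', offset=3
After 2 (seek(+0, CUR)): offset=3
After 3 (tell()): offset=3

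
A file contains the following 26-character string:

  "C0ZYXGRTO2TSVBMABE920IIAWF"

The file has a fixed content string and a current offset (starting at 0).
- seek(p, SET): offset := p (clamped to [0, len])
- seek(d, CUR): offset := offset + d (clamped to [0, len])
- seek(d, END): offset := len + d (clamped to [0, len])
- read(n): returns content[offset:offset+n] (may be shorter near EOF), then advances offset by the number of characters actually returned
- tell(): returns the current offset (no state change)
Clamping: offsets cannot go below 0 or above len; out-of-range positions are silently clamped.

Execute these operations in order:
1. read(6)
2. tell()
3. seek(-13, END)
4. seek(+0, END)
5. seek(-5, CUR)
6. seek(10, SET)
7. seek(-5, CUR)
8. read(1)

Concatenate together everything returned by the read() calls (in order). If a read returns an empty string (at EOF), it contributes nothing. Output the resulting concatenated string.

After 1 (read(6)): returned 'C0ZYXG', offset=6
After 2 (tell()): offset=6
After 3 (seek(-13, END)): offset=13
After 4 (seek(+0, END)): offset=26
After 5 (seek(-5, CUR)): offset=21
After 6 (seek(10, SET)): offset=10
After 7 (seek(-5, CUR)): offset=5
After 8 (read(1)): returned 'G', offset=6

Answer: C0ZYXGG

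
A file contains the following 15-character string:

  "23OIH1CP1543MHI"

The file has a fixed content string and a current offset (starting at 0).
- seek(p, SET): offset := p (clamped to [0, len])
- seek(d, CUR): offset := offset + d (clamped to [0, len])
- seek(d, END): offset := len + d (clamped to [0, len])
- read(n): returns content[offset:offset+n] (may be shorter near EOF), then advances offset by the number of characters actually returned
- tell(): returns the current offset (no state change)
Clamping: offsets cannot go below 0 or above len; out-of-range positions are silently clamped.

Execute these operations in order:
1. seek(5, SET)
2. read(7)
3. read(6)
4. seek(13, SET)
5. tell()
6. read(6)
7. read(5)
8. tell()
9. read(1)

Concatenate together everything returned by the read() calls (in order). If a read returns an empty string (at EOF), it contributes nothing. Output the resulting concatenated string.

Answer: 1CP1543MHIHI

Derivation:
After 1 (seek(5, SET)): offset=5
After 2 (read(7)): returned '1CP1543', offset=12
After 3 (read(6)): returned 'MHI', offset=15
After 4 (seek(13, SET)): offset=13
After 5 (tell()): offset=13
After 6 (read(6)): returned 'HI', offset=15
After 7 (read(5)): returned '', offset=15
After 8 (tell()): offset=15
After 9 (read(1)): returned '', offset=15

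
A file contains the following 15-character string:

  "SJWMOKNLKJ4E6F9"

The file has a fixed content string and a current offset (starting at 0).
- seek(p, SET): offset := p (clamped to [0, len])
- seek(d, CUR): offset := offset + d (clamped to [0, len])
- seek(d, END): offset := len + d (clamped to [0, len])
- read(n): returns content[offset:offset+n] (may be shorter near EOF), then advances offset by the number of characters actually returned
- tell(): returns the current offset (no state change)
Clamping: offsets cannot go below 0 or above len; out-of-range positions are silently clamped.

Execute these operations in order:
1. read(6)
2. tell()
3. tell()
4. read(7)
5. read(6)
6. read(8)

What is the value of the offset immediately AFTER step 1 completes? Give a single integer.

After 1 (read(6)): returned 'SJWMOK', offset=6

Answer: 6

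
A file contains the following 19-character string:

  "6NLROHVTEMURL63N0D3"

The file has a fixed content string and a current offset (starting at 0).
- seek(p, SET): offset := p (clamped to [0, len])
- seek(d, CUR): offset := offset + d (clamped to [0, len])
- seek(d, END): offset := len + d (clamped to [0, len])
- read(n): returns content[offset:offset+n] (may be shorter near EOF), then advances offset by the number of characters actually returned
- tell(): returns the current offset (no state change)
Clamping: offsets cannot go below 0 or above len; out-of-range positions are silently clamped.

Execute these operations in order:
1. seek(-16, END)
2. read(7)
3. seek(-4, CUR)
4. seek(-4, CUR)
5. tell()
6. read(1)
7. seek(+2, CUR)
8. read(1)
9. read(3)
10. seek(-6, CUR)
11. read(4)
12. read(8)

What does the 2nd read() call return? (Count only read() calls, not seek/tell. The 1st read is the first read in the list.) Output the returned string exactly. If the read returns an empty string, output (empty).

Answer: L

Derivation:
After 1 (seek(-16, END)): offset=3
After 2 (read(7)): returned 'ROHVTEM', offset=10
After 3 (seek(-4, CUR)): offset=6
After 4 (seek(-4, CUR)): offset=2
After 5 (tell()): offset=2
After 6 (read(1)): returned 'L', offset=3
After 7 (seek(+2, CUR)): offset=5
After 8 (read(1)): returned 'H', offset=6
After 9 (read(3)): returned 'VTE', offset=9
After 10 (seek(-6, CUR)): offset=3
After 11 (read(4)): returned 'ROHV', offset=7
After 12 (read(8)): returned 'TEMURL63', offset=15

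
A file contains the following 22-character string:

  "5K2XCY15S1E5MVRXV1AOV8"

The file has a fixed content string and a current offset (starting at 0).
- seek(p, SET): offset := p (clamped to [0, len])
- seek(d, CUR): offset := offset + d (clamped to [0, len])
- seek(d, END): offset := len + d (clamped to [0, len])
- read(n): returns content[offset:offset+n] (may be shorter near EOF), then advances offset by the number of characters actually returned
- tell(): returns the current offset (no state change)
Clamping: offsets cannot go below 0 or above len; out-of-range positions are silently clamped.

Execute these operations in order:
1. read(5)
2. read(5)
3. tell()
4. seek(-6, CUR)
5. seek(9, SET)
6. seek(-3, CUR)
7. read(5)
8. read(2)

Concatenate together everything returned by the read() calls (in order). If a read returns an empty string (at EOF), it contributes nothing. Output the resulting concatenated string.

After 1 (read(5)): returned '5K2XC', offset=5
After 2 (read(5)): returned 'Y15S1', offset=10
After 3 (tell()): offset=10
After 4 (seek(-6, CUR)): offset=4
After 5 (seek(9, SET)): offset=9
After 6 (seek(-3, CUR)): offset=6
After 7 (read(5)): returned '15S1E', offset=11
After 8 (read(2)): returned '5M', offset=13

Answer: 5K2XCY15S115S1E5M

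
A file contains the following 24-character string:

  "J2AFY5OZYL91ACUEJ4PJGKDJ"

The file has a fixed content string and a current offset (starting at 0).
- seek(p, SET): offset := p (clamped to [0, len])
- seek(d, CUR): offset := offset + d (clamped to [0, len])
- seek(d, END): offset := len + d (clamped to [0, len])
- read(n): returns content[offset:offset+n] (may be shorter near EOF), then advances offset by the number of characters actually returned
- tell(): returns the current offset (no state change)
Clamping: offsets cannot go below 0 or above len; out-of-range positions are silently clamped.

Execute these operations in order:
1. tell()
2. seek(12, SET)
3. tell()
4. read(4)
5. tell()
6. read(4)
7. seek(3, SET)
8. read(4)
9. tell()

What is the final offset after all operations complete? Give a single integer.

After 1 (tell()): offset=0
After 2 (seek(12, SET)): offset=12
After 3 (tell()): offset=12
After 4 (read(4)): returned 'ACUE', offset=16
After 5 (tell()): offset=16
After 6 (read(4)): returned 'J4PJ', offset=20
After 7 (seek(3, SET)): offset=3
After 8 (read(4)): returned 'FY5O', offset=7
After 9 (tell()): offset=7

Answer: 7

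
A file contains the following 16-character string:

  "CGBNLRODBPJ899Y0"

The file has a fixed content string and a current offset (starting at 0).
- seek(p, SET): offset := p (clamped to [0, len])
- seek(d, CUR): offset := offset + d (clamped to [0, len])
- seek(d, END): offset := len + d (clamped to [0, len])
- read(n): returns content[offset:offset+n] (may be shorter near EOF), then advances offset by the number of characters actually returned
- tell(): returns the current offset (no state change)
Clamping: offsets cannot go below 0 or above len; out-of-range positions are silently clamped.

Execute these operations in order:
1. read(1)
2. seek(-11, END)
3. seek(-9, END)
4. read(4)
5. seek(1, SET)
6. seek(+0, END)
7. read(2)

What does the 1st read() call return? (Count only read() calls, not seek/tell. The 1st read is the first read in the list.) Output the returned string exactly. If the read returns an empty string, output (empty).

After 1 (read(1)): returned 'C', offset=1
After 2 (seek(-11, END)): offset=5
After 3 (seek(-9, END)): offset=7
After 4 (read(4)): returned 'DBPJ', offset=11
After 5 (seek(1, SET)): offset=1
After 6 (seek(+0, END)): offset=16
After 7 (read(2)): returned '', offset=16

Answer: C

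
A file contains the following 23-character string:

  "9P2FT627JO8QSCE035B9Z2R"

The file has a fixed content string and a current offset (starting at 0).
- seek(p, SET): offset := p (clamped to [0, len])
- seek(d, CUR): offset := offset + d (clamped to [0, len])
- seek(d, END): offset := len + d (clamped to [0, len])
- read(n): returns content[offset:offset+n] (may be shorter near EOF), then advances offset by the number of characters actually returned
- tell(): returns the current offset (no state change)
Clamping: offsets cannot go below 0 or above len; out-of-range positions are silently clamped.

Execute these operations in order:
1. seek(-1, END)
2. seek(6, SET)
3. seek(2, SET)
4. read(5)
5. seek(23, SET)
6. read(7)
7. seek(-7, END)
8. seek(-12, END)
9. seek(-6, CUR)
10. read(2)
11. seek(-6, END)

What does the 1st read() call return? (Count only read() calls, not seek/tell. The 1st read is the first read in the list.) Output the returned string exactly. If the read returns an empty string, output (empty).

Answer: 2FT62

Derivation:
After 1 (seek(-1, END)): offset=22
After 2 (seek(6, SET)): offset=6
After 3 (seek(2, SET)): offset=2
After 4 (read(5)): returned '2FT62', offset=7
After 5 (seek(23, SET)): offset=23
After 6 (read(7)): returned '', offset=23
After 7 (seek(-7, END)): offset=16
After 8 (seek(-12, END)): offset=11
After 9 (seek(-6, CUR)): offset=5
After 10 (read(2)): returned '62', offset=7
After 11 (seek(-6, END)): offset=17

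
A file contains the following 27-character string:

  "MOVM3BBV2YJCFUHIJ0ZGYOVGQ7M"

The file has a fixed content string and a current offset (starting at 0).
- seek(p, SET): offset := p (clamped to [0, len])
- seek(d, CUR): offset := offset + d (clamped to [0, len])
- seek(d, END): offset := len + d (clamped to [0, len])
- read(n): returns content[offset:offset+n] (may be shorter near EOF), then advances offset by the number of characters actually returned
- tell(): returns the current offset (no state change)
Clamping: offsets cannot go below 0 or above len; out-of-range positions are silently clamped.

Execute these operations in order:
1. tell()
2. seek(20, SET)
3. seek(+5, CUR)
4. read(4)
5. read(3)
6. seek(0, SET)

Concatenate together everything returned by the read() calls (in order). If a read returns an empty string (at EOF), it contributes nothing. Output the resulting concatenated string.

After 1 (tell()): offset=0
After 2 (seek(20, SET)): offset=20
After 3 (seek(+5, CUR)): offset=25
After 4 (read(4)): returned '7M', offset=27
After 5 (read(3)): returned '', offset=27
After 6 (seek(0, SET)): offset=0

Answer: 7M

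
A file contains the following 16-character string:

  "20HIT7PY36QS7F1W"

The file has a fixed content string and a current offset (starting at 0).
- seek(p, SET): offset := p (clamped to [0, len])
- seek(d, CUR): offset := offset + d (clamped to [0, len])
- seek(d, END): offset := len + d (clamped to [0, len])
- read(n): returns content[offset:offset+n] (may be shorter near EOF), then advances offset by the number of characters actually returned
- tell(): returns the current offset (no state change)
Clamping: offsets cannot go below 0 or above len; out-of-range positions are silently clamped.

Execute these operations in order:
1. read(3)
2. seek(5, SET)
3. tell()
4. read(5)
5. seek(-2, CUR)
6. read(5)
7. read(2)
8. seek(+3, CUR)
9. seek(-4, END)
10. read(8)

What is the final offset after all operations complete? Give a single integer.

After 1 (read(3)): returned '20H', offset=3
After 2 (seek(5, SET)): offset=5
After 3 (tell()): offset=5
After 4 (read(5)): returned '7PY36', offset=10
After 5 (seek(-2, CUR)): offset=8
After 6 (read(5)): returned '36QS7', offset=13
After 7 (read(2)): returned 'F1', offset=15
After 8 (seek(+3, CUR)): offset=16
After 9 (seek(-4, END)): offset=12
After 10 (read(8)): returned '7F1W', offset=16

Answer: 16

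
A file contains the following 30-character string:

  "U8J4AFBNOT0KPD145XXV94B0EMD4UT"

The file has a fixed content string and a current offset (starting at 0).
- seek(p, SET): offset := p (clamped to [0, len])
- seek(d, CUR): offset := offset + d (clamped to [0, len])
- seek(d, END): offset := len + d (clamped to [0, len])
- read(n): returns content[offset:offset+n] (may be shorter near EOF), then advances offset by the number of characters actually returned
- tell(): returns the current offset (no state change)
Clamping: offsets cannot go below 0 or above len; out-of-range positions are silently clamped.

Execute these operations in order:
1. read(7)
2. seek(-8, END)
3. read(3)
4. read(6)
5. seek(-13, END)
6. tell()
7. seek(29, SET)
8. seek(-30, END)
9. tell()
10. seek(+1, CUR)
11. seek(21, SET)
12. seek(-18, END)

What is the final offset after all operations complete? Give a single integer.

Answer: 12

Derivation:
After 1 (read(7)): returned 'U8J4AFB', offset=7
After 2 (seek(-8, END)): offset=22
After 3 (read(3)): returned 'B0E', offset=25
After 4 (read(6)): returned 'MD4UT', offset=30
After 5 (seek(-13, END)): offset=17
After 6 (tell()): offset=17
After 7 (seek(29, SET)): offset=29
After 8 (seek(-30, END)): offset=0
After 9 (tell()): offset=0
After 10 (seek(+1, CUR)): offset=1
After 11 (seek(21, SET)): offset=21
After 12 (seek(-18, END)): offset=12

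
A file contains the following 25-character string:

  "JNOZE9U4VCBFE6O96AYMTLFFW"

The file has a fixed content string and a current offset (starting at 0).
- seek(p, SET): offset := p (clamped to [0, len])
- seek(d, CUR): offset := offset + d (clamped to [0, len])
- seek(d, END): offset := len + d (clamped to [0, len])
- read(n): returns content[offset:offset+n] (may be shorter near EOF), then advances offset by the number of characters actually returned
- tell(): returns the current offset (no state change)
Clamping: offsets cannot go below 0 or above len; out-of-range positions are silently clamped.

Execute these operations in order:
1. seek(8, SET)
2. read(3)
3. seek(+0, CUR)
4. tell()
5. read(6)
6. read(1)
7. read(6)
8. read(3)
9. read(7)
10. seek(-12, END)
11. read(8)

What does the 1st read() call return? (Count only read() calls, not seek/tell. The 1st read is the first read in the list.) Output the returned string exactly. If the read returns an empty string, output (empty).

After 1 (seek(8, SET)): offset=8
After 2 (read(3)): returned 'VCB', offset=11
After 3 (seek(+0, CUR)): offset=11
After 4 (tell()): offset=11
After 5 (read(6)): returned 'FE6O96', offset=17
After 6 (read(1)): returned 'A', offset=18
After 7 (read(6)): returned 'YMTLFF', offset=24
After 8 (read(3)): returned 'W', offset=25
After 9 (read(7)): returned '', offset=25
After 10 (seek(-12, END)): offset=13
After 11 (read(8)): returned '6O96AYMT', offset=21

Answer: VCB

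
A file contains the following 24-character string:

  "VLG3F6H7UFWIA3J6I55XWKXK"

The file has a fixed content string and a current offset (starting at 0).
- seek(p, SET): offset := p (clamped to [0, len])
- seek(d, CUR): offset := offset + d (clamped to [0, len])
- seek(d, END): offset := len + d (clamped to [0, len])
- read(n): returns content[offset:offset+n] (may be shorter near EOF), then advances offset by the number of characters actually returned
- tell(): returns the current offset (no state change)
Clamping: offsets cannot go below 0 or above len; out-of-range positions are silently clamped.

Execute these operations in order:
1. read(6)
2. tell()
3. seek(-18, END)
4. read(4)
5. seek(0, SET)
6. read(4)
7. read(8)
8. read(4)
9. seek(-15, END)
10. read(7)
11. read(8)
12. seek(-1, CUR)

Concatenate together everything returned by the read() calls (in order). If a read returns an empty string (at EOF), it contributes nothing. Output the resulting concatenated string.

After 1 (read(6)): returned 'VLG3F6', offset=6
After 2 (tell()): offset=6
After 3 (seek(-18, END)): offset=6
After 4 (read(4)): returned 'H7UF', offset=10
After 5 (seek(0, SET)): offset=0
After 6 (read(4)): returned 'VLG3', offset=4
After 7 (read(8)): returned 'F6H7UFWI', offset=12
After 8 (read(4)): returned 'A3J6', offset=16
After 9 (seek(-15, END)): offset=9
After 10 (read(7)): returned 'FWIA3J6', offset=16
After 11 (read(8)): returned 'I55XWKXK', offset=24
After 12 (seek(-1, CUR)): offset=23

Answer: VLG3F6H7UFVLG3F6H7UFWIA3J6FWIA3J6I55XWKXK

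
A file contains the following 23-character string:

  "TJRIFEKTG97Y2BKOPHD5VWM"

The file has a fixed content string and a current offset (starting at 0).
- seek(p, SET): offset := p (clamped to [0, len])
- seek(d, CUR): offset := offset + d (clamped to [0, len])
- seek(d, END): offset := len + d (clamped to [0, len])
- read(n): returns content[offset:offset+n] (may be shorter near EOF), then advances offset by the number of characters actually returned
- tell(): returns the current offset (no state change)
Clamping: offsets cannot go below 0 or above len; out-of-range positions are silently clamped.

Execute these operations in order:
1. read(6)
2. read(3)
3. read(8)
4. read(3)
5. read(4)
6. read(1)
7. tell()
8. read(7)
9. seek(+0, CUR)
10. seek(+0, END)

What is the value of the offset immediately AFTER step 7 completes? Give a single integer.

After 1 (read(6)): returned 'TJRIFE', offset=6
After 2 (read(3)): returned 'KTG', offset=9
After 3 (read(8)): returned '97Y2BKOP', offset=17
After 4 (read(3)): returned 'HD5', offset=20
After 5 (read(4)): returned 'VWM', offset=23
After 6 (read(1)): returned '', offset=23
After 7 (tell()): offset=23

Answer: 23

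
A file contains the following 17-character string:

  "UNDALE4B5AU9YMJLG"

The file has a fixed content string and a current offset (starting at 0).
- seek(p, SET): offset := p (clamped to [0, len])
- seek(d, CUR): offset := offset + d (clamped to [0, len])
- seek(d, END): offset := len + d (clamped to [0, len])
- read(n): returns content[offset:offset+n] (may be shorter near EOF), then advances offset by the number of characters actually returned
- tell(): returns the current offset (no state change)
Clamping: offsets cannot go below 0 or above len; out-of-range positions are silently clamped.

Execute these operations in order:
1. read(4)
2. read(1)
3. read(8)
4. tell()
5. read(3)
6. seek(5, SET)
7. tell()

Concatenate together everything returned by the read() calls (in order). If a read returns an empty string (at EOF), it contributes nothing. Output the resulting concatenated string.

After 1 (read(4)): returned 'UNDA', offset=4
After 2 (read(1)): returned 'L', offset=5
After 3 (read(8)): returned 'E4B5AU9Y', offset=13
After 4 (tell()): offset=13
After 5 (read(3)): returned 'MJL', offset=16
After 6 (seek(5, SET)): offset=5
After 7 (tell()): offset=5

Answer: UNDALE4B5AU9YMJL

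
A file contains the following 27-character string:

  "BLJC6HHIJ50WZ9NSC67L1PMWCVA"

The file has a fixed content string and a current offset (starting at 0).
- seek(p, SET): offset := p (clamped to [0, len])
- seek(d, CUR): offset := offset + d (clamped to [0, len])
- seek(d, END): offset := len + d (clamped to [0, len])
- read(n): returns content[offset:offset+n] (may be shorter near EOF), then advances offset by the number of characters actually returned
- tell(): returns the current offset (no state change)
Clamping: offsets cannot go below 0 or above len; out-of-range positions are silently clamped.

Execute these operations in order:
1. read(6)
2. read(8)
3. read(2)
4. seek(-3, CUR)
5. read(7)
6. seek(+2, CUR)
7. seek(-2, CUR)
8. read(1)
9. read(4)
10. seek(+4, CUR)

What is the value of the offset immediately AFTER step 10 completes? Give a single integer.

After 1 (read(6)): returned 'BLJC6H', offset=6
After 2 (read(8)): returned 'HIJ50WZ9', offset=14
After 3 (read(2)): returned 'NS', offset=16
After 4 (seek(-3, CUR)): offset=13
After 5 (read(7)): returned '9NSC67L', offset=20
After 6 (seek(+2, CUR)): offset=22
After 7 (seek(-2, CUR)): offset=20
After 8 (read(1)): returned '1', offset=21
After 9 (read(4)): returned 'PMWC', offset=25
After 10 (seek(+4, CUR)): offset=27

Answer: 27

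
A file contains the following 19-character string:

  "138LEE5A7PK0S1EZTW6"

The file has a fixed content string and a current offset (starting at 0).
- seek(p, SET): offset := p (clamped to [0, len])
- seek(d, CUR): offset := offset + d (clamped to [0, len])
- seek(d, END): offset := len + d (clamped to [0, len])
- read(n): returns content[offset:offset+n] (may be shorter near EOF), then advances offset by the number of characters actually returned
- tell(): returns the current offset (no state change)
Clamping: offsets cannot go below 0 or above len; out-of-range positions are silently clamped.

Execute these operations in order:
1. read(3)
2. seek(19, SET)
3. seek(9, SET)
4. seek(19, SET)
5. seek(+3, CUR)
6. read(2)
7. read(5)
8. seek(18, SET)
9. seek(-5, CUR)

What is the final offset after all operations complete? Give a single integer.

Answer: 13

Derivation:
After 1 (read(3)): returned '138', offset=3
After 2 (seek(19, SET)): offset=19
After 3 (seek(9, SET)): offset=9
After 4 (seek(19, SET)): offset=19
After 5 (seek(+3, CUR)): offset=19
After 6 (read(2)): returned '', offset=19
After 7 (read(5)): returned '', offset=19
After 8 (seek(18, SET)): offset=18
After 9 (seek(-5, CUR)): offset=13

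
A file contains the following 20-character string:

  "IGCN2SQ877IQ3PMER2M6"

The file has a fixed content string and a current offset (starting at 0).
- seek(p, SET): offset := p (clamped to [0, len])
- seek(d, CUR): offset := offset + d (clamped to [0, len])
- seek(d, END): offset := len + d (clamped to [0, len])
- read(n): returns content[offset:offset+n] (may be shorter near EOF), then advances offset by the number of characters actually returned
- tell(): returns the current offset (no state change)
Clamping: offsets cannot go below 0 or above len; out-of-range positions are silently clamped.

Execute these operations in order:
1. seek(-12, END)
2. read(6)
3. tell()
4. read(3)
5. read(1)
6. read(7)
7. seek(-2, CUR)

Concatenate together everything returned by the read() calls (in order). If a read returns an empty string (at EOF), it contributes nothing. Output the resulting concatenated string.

After 1 (seek(-12, END)): offset=8
After 2 (read(6)): returned '77IQ3P', offset=14
After 3 (tell()): offset=14
After 4 (read(3)): returned 'MER', offset=17
After 5 (read(1)): returned '2', offset=18
After 6 (read(7)): returned 'M6', offset=20
After 7 (seek(-2, CUR)): offset=18

Answer: 77IQ3PMER2M6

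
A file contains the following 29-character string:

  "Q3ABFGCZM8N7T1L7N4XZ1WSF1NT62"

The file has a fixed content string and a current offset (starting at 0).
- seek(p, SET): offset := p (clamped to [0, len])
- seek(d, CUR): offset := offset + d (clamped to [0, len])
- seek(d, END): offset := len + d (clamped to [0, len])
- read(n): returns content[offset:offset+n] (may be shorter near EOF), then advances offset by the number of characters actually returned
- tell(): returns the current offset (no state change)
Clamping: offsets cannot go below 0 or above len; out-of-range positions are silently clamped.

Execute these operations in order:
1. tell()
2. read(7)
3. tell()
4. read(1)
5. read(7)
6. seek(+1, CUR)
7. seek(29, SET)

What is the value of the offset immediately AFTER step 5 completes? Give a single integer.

Answer: 15

Derivation:
After 1 (tell()): offset=0
After 2 (read(7)): returned 'Q3ABFGC', offset=7
After 3 (tell()): offset=7
After 4 (read(1)): returned 'Z', offset=8
After 5 (read(7)): returned 'M8N7T1L', offset=15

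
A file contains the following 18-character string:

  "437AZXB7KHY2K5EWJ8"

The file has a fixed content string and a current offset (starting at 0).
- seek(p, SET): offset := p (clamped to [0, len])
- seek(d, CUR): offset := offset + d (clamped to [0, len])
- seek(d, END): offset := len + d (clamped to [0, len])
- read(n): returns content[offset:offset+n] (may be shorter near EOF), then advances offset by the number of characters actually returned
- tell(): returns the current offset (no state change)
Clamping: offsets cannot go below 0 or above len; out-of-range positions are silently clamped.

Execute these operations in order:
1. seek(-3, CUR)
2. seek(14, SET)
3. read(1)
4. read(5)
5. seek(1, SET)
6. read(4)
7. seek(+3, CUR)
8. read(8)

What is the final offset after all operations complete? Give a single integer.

After 1 (seek(-3, CUR)): offset=0
After 2 (seek(14, SET)): offset=14
After 3 (read(1)): returned 'E', offset=15
After 4 (read(5)): returned 'WJ8', offset=18
After 5 (seek(1, SET)): offset=1
After 6 (read(4)): returned '37AZ', offset=5
After 7 (seek(+3, CUR)): offset=8
After 8 (read(8)): returned 'KHY2K5EW', offset=16

Answer: 16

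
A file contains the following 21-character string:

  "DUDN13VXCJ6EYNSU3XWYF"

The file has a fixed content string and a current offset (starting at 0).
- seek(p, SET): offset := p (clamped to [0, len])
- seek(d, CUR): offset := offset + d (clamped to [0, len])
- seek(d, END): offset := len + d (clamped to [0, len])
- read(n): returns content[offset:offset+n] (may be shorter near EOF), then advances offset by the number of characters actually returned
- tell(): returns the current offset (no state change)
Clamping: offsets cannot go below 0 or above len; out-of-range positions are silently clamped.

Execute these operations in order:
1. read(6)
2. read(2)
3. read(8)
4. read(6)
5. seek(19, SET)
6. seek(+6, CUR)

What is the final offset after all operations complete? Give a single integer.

Answer: 21

Derivation:
After 1 (read(6)): returned 'DUDN13', offset=6
After 2 (read(2)): returned 'VX', offset=8
After 3 (read(8)): returned 'CJ6EYNSU', offset=16
After 4 (read(6)): returned '3XWYF', offset=21
After 5 (seek(19, SET)): offset=19
After 6 (seek(+6, CUR)): offset=21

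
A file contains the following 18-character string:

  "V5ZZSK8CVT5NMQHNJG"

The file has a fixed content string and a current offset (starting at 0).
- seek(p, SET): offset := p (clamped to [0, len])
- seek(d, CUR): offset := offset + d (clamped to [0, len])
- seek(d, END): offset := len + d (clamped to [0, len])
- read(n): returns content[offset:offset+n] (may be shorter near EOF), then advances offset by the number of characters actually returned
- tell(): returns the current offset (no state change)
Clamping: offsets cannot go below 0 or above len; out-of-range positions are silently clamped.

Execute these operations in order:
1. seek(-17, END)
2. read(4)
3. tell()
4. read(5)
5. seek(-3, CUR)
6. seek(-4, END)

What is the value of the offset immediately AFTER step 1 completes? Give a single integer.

After 1 (seek(-17, END)): offset=1

Answer: 1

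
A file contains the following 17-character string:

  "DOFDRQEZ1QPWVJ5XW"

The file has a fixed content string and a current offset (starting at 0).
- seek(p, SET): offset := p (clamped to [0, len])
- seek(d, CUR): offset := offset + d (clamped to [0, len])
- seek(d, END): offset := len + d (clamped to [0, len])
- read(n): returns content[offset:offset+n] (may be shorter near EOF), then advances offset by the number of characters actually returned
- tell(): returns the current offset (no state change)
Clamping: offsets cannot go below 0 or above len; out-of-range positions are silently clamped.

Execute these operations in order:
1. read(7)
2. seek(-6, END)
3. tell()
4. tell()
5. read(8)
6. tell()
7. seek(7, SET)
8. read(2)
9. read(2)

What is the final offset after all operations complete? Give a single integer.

After 1 (read(7)): returned 'DOFDRQE', offset=7
After 2 (seek(-6, END)): offset=11
After 3 (tell()): offset=11
After 4 (tell()): offset=11
After 5 (read(8)): returned 'WVJ5XW', offset=17
After 6 (tell()): offset=17
After 7 (seek(7, SET)): offset=7
After 8 (read(2)): returned 'Z1', offset=9
After 9 (read(2)): returned 'QP', offset=11

Answer: 11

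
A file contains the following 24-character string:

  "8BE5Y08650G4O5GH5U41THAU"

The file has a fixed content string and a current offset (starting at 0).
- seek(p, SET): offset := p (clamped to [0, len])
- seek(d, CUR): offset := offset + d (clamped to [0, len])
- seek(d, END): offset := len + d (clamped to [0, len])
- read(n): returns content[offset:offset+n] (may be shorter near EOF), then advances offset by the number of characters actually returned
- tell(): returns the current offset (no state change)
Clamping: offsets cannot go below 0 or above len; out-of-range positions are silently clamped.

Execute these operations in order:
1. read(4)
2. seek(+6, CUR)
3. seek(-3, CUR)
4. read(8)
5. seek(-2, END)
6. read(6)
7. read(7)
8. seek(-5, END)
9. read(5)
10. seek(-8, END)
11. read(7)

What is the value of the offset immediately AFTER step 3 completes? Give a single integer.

Answer: 7

Derivation:
After 1 (read(4)): returned '8BE5', offset=4
After 2 (seek(+6, CUR)): offset=10
After 3 (seek(-3, CUR)): offset=7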